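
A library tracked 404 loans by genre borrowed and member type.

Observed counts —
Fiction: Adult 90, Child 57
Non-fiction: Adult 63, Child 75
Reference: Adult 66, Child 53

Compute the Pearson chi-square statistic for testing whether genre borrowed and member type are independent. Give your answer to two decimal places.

7.06

Row totals: 147, 138, 119. Column totals: 219, 185. Grand total N = 404.
Expected counts (row total × column total / N):
  Fiction, Adult: 147×219/404 = 79.6856
  Fiction, Child: 147×185/404 = 67.3144
  Non-fiction, Adult: 138×219/404 = 74.8069
  Non-fiction, Child: 138×185/404 = 63.1931
  Reference, Adult: 119×219/404 = 64.5074
  Reference, Child: 119×185/404 = 54.4926
Contributions (O − E)²/E:
  (90 − 79.6856)²/79.6856 = 1.3351
  (57 − 67.3144)²/67.3144 = 1.5804
  (63 − 74.8069)²/74.8069 = 1.8635
  (75 − 63.1931)²/63.1931 = 2.2060
  (66 − 64.5074)²/64.5074 = 0.0345
  (53 − 54.4926)²/54.4926 = 0.0409
χ² = 1.3351 + 1.5804 + 1.8635 + 2.2060 + 0.0345 + 0.0409 = 7.06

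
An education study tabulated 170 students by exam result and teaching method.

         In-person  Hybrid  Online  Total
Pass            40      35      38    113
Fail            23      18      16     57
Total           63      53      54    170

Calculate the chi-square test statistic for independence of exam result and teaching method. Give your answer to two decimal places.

0.62

Grand total N = 170.
Expected counts (row total × column total / N):
  Pass, In-person: 113×63/170 = 41.876
  Pass, Hybrid: 113×53/170 = 35.229
  Pass, Online: 113×54/170 = 35.894
  Fail, In-person: 57×63/170 = 21.124
  Fail, Hybrid: 57×53/170 = 17.771
  Fail, Online: 57×54/170 = 18.106
Contributions (O − E)²/E:
  (40 − 41.876)²/41.876 = 0.0840
  (35 − 35.229)²/35.229 = 0.0015
  (38 − 35.894)²/35.894 = 0.1236
  (23 − 21.124)²/21.124 = 0.1666
  (18 − 17.771)²/17.771 = 0.0030
  (16 − 18.106)²/18.106 = 0.2450
χ² = 0.0840 + 0.0015 + 0.1236 + 0.1666 + 0.0030 + 0.2450 = 0.62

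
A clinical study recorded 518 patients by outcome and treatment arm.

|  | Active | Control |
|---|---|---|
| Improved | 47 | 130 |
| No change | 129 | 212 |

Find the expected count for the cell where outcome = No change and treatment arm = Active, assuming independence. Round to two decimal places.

115.86

Row total (No change) = 341; column total (Active) = 176; grand total N = 518.
Expected count = (row total × column total) / N = 341 × 176 / 518 = 115.86.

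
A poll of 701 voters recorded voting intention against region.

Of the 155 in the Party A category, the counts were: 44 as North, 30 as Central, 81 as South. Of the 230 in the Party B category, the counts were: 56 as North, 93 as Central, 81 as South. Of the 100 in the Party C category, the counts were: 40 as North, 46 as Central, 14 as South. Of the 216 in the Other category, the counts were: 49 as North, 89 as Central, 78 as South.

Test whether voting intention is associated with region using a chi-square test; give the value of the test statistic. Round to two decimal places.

Row totals: 155, 230, 100, 216. Column totals: 189, 258, 254. Grand total N = 701.
Expected counts (row total × column total / N):
  Party A, North: 155×189/701 = 41.790
  Party A, Central: 155×258/701 = 57.047
  Party A, South: 155×254/701 = 56.163
  Party B, North: 230×189/701 = 62.011
  Party B, Central: 230×258/701 = 84.650
  Party B, South: 230×254/701 = 83.338
  Party C, North: 100×189/701 = 26.961
  Party C, Central: 100×258/701 = 36.805
  Party C, South: 100×254/701 = 36.234
  Other, North: 216×189/701 = 58.237
  Other, Central: 216×258/701 = 79.498
  Other, South: 216×254/701 = 78.265
Contributions (O − E)²/E:
  (44 − 41.790)²/41.790 = 0.1169
  (30 − 57.047)²/57.047 = 12.8235
  (81 − 56.163)²/56.163 = 10.9837
  (56 − 62.011)²/62.011 = 0.5827
  (93 − 84.650)²/84.650 = 0.8237
  (81 − 83.338)²/83.338 = 0.0656
  (40 − 26.961)²/26.961 = 6.3060
  (46 − 36.805)²/36.805 = 2.2972
  (14 − 36.234)²/36.234 = 13.6433
  (49 − 58.237)²/58.237 = 1.4651
  (89 − 79.498)²/79.498 = 1.1357
  (78 − 78.265)²/78.265 = 0.0009
χ² = 0.1169 + 12.8235 + 10.9837 + 0.5827 + 0.8237 + 0.0656 + 6.3060 + 2.2972 + 13.6433 + 1.4651 + 1.1357 + 0.0009 = 50.24

50.24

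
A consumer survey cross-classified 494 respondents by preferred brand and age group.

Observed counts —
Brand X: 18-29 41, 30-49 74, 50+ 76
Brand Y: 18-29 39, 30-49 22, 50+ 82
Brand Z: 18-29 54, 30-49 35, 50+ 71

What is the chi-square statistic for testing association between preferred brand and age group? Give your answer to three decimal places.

29.230

Row totals: 191, 143, 160. Column totals: 134, 131, 229. Grand total N = 494.
Expected counts (row total × column total / N):
  Brand X, 18-29: 191×134/494 = 51.80972
  Brand X, 30-49: 191×131/494 = 50.64980
  Brand X, 50+: 191×229/494 = 88.54049
  Brand Y, 18-29: 143×134/494 = 38.78947
  Brand Y, 30-49: 143×131/494 = 37.92105
  Brand Y, 50+: 143×229/494 = 66.28947
  Brand Z, 18-29: 160×134/494 = 43.40081
  Brand Z, 30-49: 160×131/494 = 42.42915
  Brand Z, 50+: 160×229/494 = 74.17004
Contributions (O − E)²/E:
  (41 − 51.80972)²/51.80972 = 2.2554
  (74 − 50.64980)²/50.64980 = 10.7647
  (76 − 88.54049)²/88.54049 = 1.7762
  (39 − 38.78947)²/38.78947 = 0.0011
  (22 − 37.92105)²/37.92105 = 6.6844
  (82 − 66.28947)²/66.28947 = 3.7234
  (54 − 43.40081)²/43.40081 = 2.5885
  (35 − 42.42915)²/42.42915 = 1.3008
  (71 − 74.17004)²/74.17004 = 0.1355
χ² = 2.2554 + 10.7647 + 1.7762 + 0.0011 + 6.6844 + 3.7234 + 2.5885 + 1.3008 + 0.1355 = 29.230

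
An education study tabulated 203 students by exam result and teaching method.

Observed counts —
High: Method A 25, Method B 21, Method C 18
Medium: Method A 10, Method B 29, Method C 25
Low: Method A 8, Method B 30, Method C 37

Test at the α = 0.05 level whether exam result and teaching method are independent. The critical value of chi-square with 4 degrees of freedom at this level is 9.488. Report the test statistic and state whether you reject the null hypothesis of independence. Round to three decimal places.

Row totals: 64, 64, 75. Column totals: 43, 80, 80. Grand total N = 203.
Expected counts (row total × column total / N):
  High, Method A: 64×43/203 = 13.5567
  High, Method B: 64×80/203 = 25.2217
  High, Method C: 64×80/203 = 25.2217
  Medium, Method A: 64×43/203 = 13.5567
  Medium, Method B: 64×80/203 = 25.2217
  Medium, Method C: 64×80/203 = 25.2217
  Low, Method A: 75×43/203 = 15.8867
  Low, Method B: 75×80/203 = 29.5567
  Low, Method C: 75×80/203 = 29.5567
Contributions (O − E)²/E:
  (25 − 13.5567)²/13.5567 = 9.6594
  (21 − 25.2217)²/25.2217 = 0.7066
  (18 − 25.2217)²/25.2217 = 2.0678
  (10 − 13.5567)²/13.5567 = 0.9331
  (29 − 25.2217)²/25.2217 = 0.5660
  (25 − 25.2217)²/25.2217 = 0.0019
  (8 − 15.8867)²/15.8867 = 3.9152
  (30 − 29.5567)²/29.5567 = 0.0066
  (37 − 29.5567)²/29.5567 = 1.8745
χ² = 9.6594 + 0.7066 + 2.0678 + 0.9331 + 0.5660 + 0.0019 + 3.9152 + 0.0066 + 1.8745 = 19.731
df = (3−1)(3−1) = 4. Since 19.731 > 9.488, reject the null hypothesis of independence at α = 0.05.

19.731; reject H₀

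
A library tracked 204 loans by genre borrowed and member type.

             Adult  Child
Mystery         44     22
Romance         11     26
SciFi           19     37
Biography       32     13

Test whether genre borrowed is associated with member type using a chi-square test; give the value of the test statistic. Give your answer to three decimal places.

Row totals: 66, 37, 56, 45. Column totals: 106, 98. Grand total N = 204.
Expected counts (row total × column total / N):
  Mystery, Adult: 66×106/204 = 34.2941
  Mystery, Child: 66×98/204 = 31.7059
  Romance, Adult: 37×106/204 = 19.2255
  Romance, Child: 37×98/204 = 17.7745
  SciFi, Adult: 56×106/204 = 29.0980
  SciFi, Child: 56×98/204 = 26.9020
  Biography, Adult: 45×106/204 = 23.3824
  Biography, Child: 45×98/204 = 21.6176
Contributions (O − E)²/E:
  (44 − 34.2941)²/34.2941 = 2.7470
  (22 − 31.7059)²/31.7059 = 2.9712
  (11 − 19.2255)²/19.2255 = 3.5192
  (26 − 17.7745)²/17.7745 = 3.8065
  (19 − 29.0980)²/29.0980 = 3.5044
  (37 − 26.9020)²/26.9020 = 3.7904
  (32 − 23.3824)²/23.3824 = 3.1760
  (13 − 21.6176)²/21.6176 = 3.4353
χ² = 2.7470 + 2.9712 + 3.5192 + 3.8065 + 3.5044 + 3.7904 + 3.1760 + 3.4353 = 26.950

26.950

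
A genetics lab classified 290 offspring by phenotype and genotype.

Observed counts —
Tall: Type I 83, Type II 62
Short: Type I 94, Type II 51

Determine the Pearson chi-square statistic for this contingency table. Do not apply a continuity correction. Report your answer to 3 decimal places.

Row totals: 145, 145. Column totals: 177, 113. Grand total N = 290.
Expected counts (row total × column total / N):
  Tall, Type I: 145×177/290 = 88.5000
  Tall, Type II: 145×113/290 = 56.5000
  Short, Type I: 145×177/290 = 88.5000
  Short, Type II: 145×113/290 = 56.5000
Contributions (O − E)²/E:
  (83 − 88.5000)²/88.5000 = 0.3418
  (62 − 56.5000)²/56.5000 = 0.5354
  (94 − 88.5000)²/88.5000 = 0.3418
  (51 − 56.5000)²/56.5000 = 0.5354
χ² = 0.3418 + 0.5354 + 0.3418 + 0.5354 = 1.754

1.754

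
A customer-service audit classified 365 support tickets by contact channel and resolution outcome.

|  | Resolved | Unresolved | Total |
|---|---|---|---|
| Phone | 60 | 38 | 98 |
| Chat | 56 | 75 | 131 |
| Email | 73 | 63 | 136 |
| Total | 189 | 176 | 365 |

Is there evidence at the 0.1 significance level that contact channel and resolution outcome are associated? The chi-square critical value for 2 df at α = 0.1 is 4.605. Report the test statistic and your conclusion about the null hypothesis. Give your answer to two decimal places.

7.98; reject H₀

Grand total N = 365.
Expected counts (row total × column total / N):
  Phone, Resolved: 98×189/365 = 50.745
  Phone, Unresolved: 98×176/365 = 47.255
  Chat, Resolved: 131×189/365 = 67.833
  Chat, Unresolved: 131×176/365 = 63.167
  Email, Resolved: 136×189/365 = 70.422
  Email, Unresolved: 136×176/365 = 65.578
Contributions (O − E)²/E:
  (60 − 50.745)²/50.745 = 1.6880
  (38 − 47.255)²/47.255 = 1.8126
  (56 − 67.833)²/67.833 = 2.0642
  (75 − 63.167)²/63.167 = 2.2167
  (73 − 70.422)²/70.422 = 0.0944
  (63 − 65.578)²/65.578 = 0.1013
χ² = 1.6880 + 1.8126 + 2.0642 + 2.2167 + 0.0944 + 0.1013 = 7.98
df = (3−1)(2−1) = 2. Since 7.98 > 4.605, reject the null hypothesis of independence at α = 0.1.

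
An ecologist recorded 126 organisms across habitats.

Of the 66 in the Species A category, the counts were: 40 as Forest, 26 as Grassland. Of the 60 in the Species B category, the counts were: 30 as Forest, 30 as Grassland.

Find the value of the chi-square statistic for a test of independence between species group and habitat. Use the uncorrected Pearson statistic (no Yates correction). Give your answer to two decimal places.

Row totals: 66, 60. Column totals: 70, 56. Grand total N = 126.
Expected counts (row total × column total / N):
  Species A, Forest: 66×70/126 = 36.667
  Species A, Grassland: 66×56/126 = 29.333
  Species B, Forest: 60×70/126 = 33.333
  Species B, Grassland: 60×56/126 = 26.667
Contributions (O − E)²/E:
  (40 − 36.667)²/36.667 = 0.3030
  (26 − 29.333)²/29.333 = 0.3787
  (30 − 33.333)²/33.333 = 0.3333
  (30 − 26.667)²/26.667 = 0.4166
χ² = 0.3030 + 0.3787 + 0.3333 + 0.4166 = 1.43

1.43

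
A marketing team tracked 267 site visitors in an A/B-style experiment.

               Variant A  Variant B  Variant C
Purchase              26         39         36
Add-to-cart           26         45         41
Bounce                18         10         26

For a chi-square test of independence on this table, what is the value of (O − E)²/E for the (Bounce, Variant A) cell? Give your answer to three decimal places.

Row total (Bounce) = 54; column total (Variant A) = 70; N = 267.
Expected count E = 54 × 70 / 267 = 14.1573.
Contribution = (O − E)²/E = (18 − 14.1573)² / 14.1573 = 1.043.

1.043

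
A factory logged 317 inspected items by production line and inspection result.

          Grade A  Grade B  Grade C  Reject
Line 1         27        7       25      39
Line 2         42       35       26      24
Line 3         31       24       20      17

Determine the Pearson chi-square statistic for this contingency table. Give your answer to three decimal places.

26.096

Row totals: 98, 127, 92. Column totals: 100, 66, 71, 80. Grand total N = 317.
Expected counts (row total × column total / N):
  Line 1, Grade A: 98×100/317 = 30.9148
  Line 1, Grade B: 98×66/317 = 20.4038
  Line 1, Grade C: 98×71/317 = 21.9495
  Line 1, Reject: 98×80/317 = 24.7319
  Line 2, Grade A: 127×100/317 = 40.0631
  Line 2, Grade B: 127×66/317 = 26.4416
  Line 2, Grade C: 127×71/317 = 28.4448
  Line 2, Reject: 127×80/317 = 32.0505
  Line 3, Grade A: 92×100/317 = 29.0221
  Line 3, Grade B: 92×66/317 = 19.1546
  Line 3, Grade C: 92×71/317 = 20.6057
  Line 3, Reject: 92×80/317 = 23.2177
Contributions (O − E)²/E:
  (27 − 30.9148)²/30.9148 = 0.4957
  (7 − 20.4038)²/20.4038 = 8.8053
  (25 − 21.9495)²/21.9495 = 0.4240
  (39 − 24.7319)²/24.7319 = 8.2314
  (42 − 40.0631)²/40.0631 = 0.0936
  (35 − 26.4416)²/26.4416 = 2.7701
  (26 − 28.4448)²/28.4448 = 0.2101
  (24 − 32.0505)²/32.0505 = 2.0221
  (31 − 29.0221)²/29.0221 = 0.1348
  (24 − 19.1546)²/19.1546 = 1.2257
  (20 − 20.6057)²/20.6057 = 0.0178
  (17 − 23.2177)²/23.2177 = 1.6651
χ² = 0.4957 + 8.8053 + 0.4240 + 8.2314 + 0.0936 + 2.7701 + 0.2101 + 2.0221 + 0.1348 + 1.2257 + 0.0178 + 1.6651 = 26.096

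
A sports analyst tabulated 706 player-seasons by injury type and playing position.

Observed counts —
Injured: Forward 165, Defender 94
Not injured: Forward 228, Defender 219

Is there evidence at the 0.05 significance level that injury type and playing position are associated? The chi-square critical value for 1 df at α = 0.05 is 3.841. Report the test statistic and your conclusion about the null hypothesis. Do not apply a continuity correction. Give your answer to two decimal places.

10.72; reject H₀

Row totals: 259, 447. Column totals: 393, 313. Grand total N = 706.
Expected counts (row total × column total / N):
  Injured, Forward: 259×393/706 = 144.174
  Injured, Defender: 259×313/706 = 114.826
  Not injured, Forward: 447×393/706 = 248.826
  Not injured, Defender: 447×313/706 = 198.174
Contributions (O − E)²/E:
  (165 − 144.174)²/144.174 = 3.0083
  (94 − 114.826)²/114.826 = 3.7772
  (228 − 248.826)²/248.826 = 1.7431
  (219 − 198.174)²/198.174 = 2.1886
χ² = 3.0083 + 3.7772 + 1.7431 + 2.1886 = 10.72
df = (2−1)(2−1) = 1. Since 10.72 > 3.841, reject the null hypothesis of independence at α = 0.05.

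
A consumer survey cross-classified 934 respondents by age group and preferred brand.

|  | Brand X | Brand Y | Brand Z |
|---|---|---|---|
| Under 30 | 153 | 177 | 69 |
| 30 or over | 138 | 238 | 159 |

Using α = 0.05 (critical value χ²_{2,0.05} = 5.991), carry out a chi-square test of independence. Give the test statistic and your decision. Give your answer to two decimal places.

26.01; reject H₀

Row totals: 399, 535. Column totals: 291, 415, 228. Grand total N = 934.
Expected counts (row total × column total / N):
  Under 30, Brand X: 399×291/934 = 124.314
  Under 30, Brand Y: 399×415/934 = 177.286
  Under 30, Brand Z: 399×228/934 = 97.400
  30 or over, Brand X: 535×291/934 = 166.686
  30 or over, Brand Y: 535×415/934 = 237.714
  30 or over, Brand Z: 535×228/934 = 130.600
Contributions (O − E)²/E:
  (153 − 124.314)²/124.314 = 6.6194
  (177 − 177.286)²/177.286 = 0.0005
  (69 − 97.400)²/97.400 = 8.2809
  (138 − 166.686)²/166.686 = 4.9367
  (238 − 237.714)²/237.714 = 0.0003
  (159 − 130.600)²/130.600 = 6.1758
χ² = 6.6194 + 0.0005 + 8.2809 + 4.9367 + 0.0003 + 6.1758 = 26.01
df = (2−1)(3−1) = 2. Since 26.01 > 5.991, reject the null hypothesis of independence at α = 0.05.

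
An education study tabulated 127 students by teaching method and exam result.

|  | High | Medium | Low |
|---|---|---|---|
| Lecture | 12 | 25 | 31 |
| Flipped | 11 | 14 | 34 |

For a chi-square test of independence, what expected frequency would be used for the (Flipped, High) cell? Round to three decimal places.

10.685

Row total (Flipped) = 59; column total (High) = 23; grand total N = 127.
Expected count = (row total × column total) / N = 59 × 23 / 127 = 10.685.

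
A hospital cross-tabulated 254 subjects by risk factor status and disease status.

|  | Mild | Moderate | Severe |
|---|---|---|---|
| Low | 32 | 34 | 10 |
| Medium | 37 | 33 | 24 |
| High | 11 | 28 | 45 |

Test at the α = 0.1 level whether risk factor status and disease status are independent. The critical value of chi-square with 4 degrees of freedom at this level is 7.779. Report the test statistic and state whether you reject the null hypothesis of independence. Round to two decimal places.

Row totals: 76, 94, 84. Column totals: 80, 95, 79. Grand total N = 254.
Expected counts (row total × column total / N):
  Low, Mild: 76×80/254 = 23.93701
  Low, Moderate: 76×95/254 = 28.42520
  Low, Severe: 76×79/254 = 23.63780
  Medium, Mild: 94×80/254 = 29.60630
  Medium, Moderate: 94×95/254 = 35.15748
  Medium, Severe: 94×79/254 = 29.23622
  High, Mild: 84×80/254 = 26.45669
  High, Moderate: 84×95/254 = 31.41732
  High, Severe: 84×79/254 = 26.12598
Contributions (O − E)²/E:
  (32 − 23.93701)²/23.93701 = 2.7160
  (34 − 28.42520)²/28.42520 = 1.0933
  (10 − 23.63780)²/23.63780 = 7.8683
  (37 − 29.60630)²/29.60630 = 1.8465
  (33 − 35.15748)²/35.15748 = 0.1324
  (24 − 29.23622)²/29.23622 = 0.9378
  (11 − 26.45669)²/26.45669 = 9.0302
  (28 − 31.41732)²/31.41732 = 0.3717
  (45 − 26.12598)²/26.12598 = 13.6350
χ² = 2.7160 + 1.0933 + 7.8683 + 1.8465 + 0.1324 + 0.9378 + 9.0302 + 0.3717 + 13.6350 = 37.63
df = (3−1)(3−1) = 4. Since 37.63 > 7.779, reject the null hypothesis of independence at α = 0.1.

37.63; reject H₀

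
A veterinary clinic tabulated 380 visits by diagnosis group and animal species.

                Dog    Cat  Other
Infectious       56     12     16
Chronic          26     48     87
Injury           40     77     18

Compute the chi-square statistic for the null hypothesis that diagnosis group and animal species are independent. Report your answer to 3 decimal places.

Row totals: 84, 161, 135. Column totals: 122, 137, 121. Grand total N = 380.
Expected counts (row total × column total / N):
  Infectious, Dog: 84×122/380 = 26.9684
  Infectious, Cat: 84×137/380 = 30.2842
  Infectious, Other: 84×121/380 = 26.7474
  Chronic, Dog: 161×122/380 = 51.6895
  Chronic, Cat: 161×137/380 = 58.0447
  Chronic, Other: 161×121/380 = 51.2658
  Injury, Dog: 135×122/380 = 43.3421
  Injury, Cat: 135×137/380 = 48.6711
  Injury, Other: 135×121/380 = 42.9868
Contributions (O − E)²/E:
  (56 − 26.9684)²/26.9684 = 31.2526
  (12 − 30.2842)²/30.2842 = 11.0392
  (16 − 26.7474)²/26.7474 = 4.3184
  (26 − 51.6895)²/51.6895 = 12.7676
  (48 − 58.0447)²/58.0447 = 1.7382
  (87 − 51.2658)²/51.2658 = 24.9081
  (40 − 43.3421)²/43.3421 = 0.2577
  (77 − 48.6711)²/48.6711 = 16.4888
  (18 − 42.9868)²/42.9868 = 14.5240
χ² = 31.2526 + 11.0392 + 4.3184 + 12.7676 + 1.7382 + 24.9081 + 0.2577 + 16.4888 + 14.5240 = 117.295

117.295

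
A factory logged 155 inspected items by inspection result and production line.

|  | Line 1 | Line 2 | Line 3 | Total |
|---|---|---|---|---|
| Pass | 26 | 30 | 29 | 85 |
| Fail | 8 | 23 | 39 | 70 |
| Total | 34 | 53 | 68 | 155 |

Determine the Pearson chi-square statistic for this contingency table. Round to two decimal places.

10.57

Grand total N = 155.
Expected counts (row total × column total / N):
  Pass, Line 1: 85×34/155 = 18.645
  Pass, Line 2: 85×53/155 = 29.065
  Pass, Line 3: 85×68/155 = 37.290
  Fail, Line 1: 70×34/155 = 15.355
  Fail, Line 2: 70×53/155 = 23.935
  Fail, Line 3: 70×68/155 = 30.710
Contributions (O − E)²/E:
  (26 − 18.645)²/18.645 = 2.9014
  (30 − 29.065)²/29.065 = 0.0301
  (29 − 37.290)²/37.290 = 1.8430
  (8 − 15.355)²/15.355 = 3.5230
  (23 − 23.935)²/23.935 = 0.0365
  (39 − 30.710)²/30.710 = 2.2378
χ² = 2.9014 + 0.0301 + 1.8430 + 3.5230 + 0.0365 + 2.2378 = 10.57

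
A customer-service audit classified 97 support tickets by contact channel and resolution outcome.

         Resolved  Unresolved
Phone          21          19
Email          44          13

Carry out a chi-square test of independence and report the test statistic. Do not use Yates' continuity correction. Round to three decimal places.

Row totals: 40, 57. Column totals: 65, 32. Grand total N = 97.
Expected counts (row total × column total / N):
  Phone, Resolved: 40×65/97 = 26.8041
  Phone, Unresolved: 40×32/97 = 13.1959
  Email, Resolved: 57×65/97 = 38.1959
  Email, Unresolved: 57×32/97 = 18.8041
Contributions (O − E)²/E:
  (21 − 26.8041)²/26.8041 = 1.2568
  (19 − 13.1959)²/13.1959 = 2.5529
  (44 − 38.1959)²/38.1959 = 0.8820
  (13 − 18.8041)²/18.8041 = 1.7915
χ² = 1.2568 + 2.5529 + 0.8820 + 1.7915 = 6.483

6.483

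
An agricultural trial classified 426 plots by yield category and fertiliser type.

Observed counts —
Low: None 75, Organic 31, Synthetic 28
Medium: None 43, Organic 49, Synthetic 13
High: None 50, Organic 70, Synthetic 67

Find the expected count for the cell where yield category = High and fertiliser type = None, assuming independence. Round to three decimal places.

73.746

Row total (High) = 187; column total (None) = 168; grand total N = 426.
Expected count = (row total × column total) / N = 187 × 168 / 426 = 73.746.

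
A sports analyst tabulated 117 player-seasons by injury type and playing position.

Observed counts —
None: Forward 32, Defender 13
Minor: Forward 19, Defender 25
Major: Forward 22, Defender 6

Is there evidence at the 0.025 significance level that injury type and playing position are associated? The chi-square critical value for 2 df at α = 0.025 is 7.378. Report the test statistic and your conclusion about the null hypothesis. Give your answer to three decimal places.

Row totals: 45, 44, 28. Column totals: 73, 44. Grand total N = 117.
Expected counts (row total × column total / N):
  None, Forward: 45×73/117 = 28.0769
  None, Defender: 45×44/117 = 16.9231
  Minor, Forward: 44×73/117 = 27.4530
  Minor, Defender: 44×44/117 = 16.5470
  Major, Forward: 28×73/117 = 17.4701
  Major, Defender: 28×44/117 = 10.5299
Contributions (O − E)²/E:
  (32 − 28.0769)²/28.0769 = 0.5482
  (13 − 16.9231)²/16.9231 = 0.9095
  (19 − 27.4530)²/27.4530 = 2.6027
  (25 − 16.5470)²/16.5470 = 4.3182
  (22 − 17.4701)²/17.4701 = 1.1746
  (6 − 10.5299)²/10.5299 = 1.9487
χ² = 0.5482 + 0.9095 + 2.6027 + 4.3182 + 1.1746 + 1.9487 = 11.502
df = (3−1)(2−1) = 2. Since 11.502 > 7.378, reject the null hypothesis of independence at α = 0.025.

11.502; reject H₀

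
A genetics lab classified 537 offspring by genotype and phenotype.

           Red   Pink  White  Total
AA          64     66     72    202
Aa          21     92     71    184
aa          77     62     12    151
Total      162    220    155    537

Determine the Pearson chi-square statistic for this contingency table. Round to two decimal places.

Grand total N = 537.
Expected counts (row total × column total / N):
  AA, Red: 202×162/537 = 60.939
  AA, Pink: 202×220/537 = 82.756
  AA, White: 202×155/537 = 58.305
  Aa, Red: 184×162/537 = 55.508
  Aa, Pink: 184×220/537 = 75.382
  Aa, White: 184×155/537 = 53.110
  aa, Red: 151×162/537 = 45.553
  aa, Pink: 151×220/537 = 61.862
  aa, White: 151×155/537 = 43.585
Contributions (O − E)²/E:
  (64 − 60.939)²/60.939 = 0.1538
  (66 − 82.756)²/82.756 = 3.3927
  (72 − 58.305)²/58.305 = 3.2168
  (21 − 55.508)²/55.508 = 21.4528
  (92 − 75.382)²/75.382 = 3.6634
  (71 − 53.110)²/53.110 = 6.0262
  (77 − 45.553)²/45.553 = 21.7091
  (62 − 61.862)²/61.862 = 0.0003
  (12 − 43.585)²/43.585 = 22.8889
χ² = 0.1538 + 3.3927 + 3.2168 + 21.4528 + 3.6634 + 6.0262 + 21.7091 + 0.0003 + 22.8889 = 82.50

82.50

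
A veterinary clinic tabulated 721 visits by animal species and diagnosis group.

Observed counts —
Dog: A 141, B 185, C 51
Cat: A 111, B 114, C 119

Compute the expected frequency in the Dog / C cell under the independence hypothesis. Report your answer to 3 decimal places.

88.890

Row total (Dog) = 377; column total (C) = 170; grand total N = 721.
Expected count = (row total × column total) / N = 377 × 170 / 721 = 88.890.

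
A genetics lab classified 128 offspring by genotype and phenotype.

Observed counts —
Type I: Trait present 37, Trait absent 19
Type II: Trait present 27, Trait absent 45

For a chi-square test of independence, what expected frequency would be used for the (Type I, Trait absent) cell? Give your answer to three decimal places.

Row total (Type I) = 56; column total (Trait absent) = 64; grand total N = 128.
Expected count = (row total × column total) / N = 56 × 64 / 128 = 28.000.

28.000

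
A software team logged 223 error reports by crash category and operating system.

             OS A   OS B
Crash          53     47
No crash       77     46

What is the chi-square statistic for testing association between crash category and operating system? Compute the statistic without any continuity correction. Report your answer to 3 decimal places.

2.092

Row totals: 100, 123. Column totals: 130, 93. Grand total N = 223.
Expected counts (row total × column total / N):
  Crash, OS A: 100×130/223 = 58.2960
  Crash, OS B: 100×93/223 = 41.7040
  No crash, OS A: 123×130/223 = 71.7040
  No crash, OS B: 123×93/223 = 51.2960
Contributions (O − E)²/E:
  (53 − 58.2960)²/58.2960 = 0.4811
  (47 − 41.7040)²/41.7040 = 0.6725
  (77 − 71.7040)²/71.7040 = 0.3912
  (46 − 51.2960)²/51.2960 = 0.5468
χ² = 0.4811 + 0.6725 + 0.3912 + 0.5468 = 2.092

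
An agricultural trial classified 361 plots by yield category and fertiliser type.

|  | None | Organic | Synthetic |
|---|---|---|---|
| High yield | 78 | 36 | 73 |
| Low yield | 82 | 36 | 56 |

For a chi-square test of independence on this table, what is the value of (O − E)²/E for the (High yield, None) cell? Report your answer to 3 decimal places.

Row total (High yield) = 187; column total (None) = 160; N = 361.
Expected count E = 187 × 160 / 361 = 82.8809.
Contribution = (O − E)²/E = (78 − 82.8809)² / 82.8809 = 0.287.

0.287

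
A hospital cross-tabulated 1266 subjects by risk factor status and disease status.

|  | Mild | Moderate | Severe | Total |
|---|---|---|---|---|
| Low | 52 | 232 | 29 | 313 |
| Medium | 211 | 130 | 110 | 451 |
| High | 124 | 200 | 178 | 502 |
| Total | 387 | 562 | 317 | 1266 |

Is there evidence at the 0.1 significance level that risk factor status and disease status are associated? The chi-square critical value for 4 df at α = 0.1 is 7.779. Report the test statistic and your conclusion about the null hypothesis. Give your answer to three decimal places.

Grand total N = 1266.
Expected counts (row total × column total / N):
  Low, Mild: 313×387/1266 = 95.6801
  Low, Moderate: 313×562/1266 = 138.9463
  Low, Severe: 313×317/1266 = 78.3736
  Medium, Mild: 451×387/1266 = 137.8649
  Medium, Moderate: 451×562/1266 = 200.2070
  Medium, Severe: 451×317/1266 = 112.9281
  High, Mild: 502×387/1266 = 153.4550
  High, Moderate: 502×562/1266 = 222.8468
  High, Severe: 502×317/1266 = 125.6983
Contributions (O − E)²/E:
  (52 − 95.6801)²/95.6801 = 19.9409
  (232 − 138.9463)²/138.9463 = 62.3190
  (29 − 78.3736)²/78.3736 = 31.1043
  (211 − 137.8649)²/137.8649 = 38.7970
  (130 − 200.2070)²/200.2070 = 24.6196
  (110 − 112.9281)²/112.9281 = 0.0759
  (124 − 153.4550)²/153.4550 = 5.6538
  (200 − 222.8468)²/222.8468 = 2.3423
  (178 − 125.6983)²/125.6983 = 21.7622
χ² = 19.9409 + 62.3190 + 31.1043 + 38.7970 + 24.6196 + 0.0759 + 5.6538 + 2.3423 + 21.7622 = 206.615
df = (3−1)(3−1) = 4. Since 206.615 > 7.779, reject the null hypothesis of independence at α = 0.1.

206.615; reject H₀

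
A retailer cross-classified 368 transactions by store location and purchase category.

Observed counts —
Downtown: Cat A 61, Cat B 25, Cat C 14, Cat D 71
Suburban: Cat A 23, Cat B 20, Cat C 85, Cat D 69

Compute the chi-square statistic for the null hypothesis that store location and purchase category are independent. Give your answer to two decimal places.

67.19

Row totals: 171, 197. Column totals: 84, 45, 99, 140. Grand total N = 368.
Expected counts (row total × column total / N):
  Downtown, Cat A: 171×84/368 = 39.033
  Downtown, Cat B: 171×45/368 = 20.910
  Downtown, Cat C: 171×99/368 = 46.003
  Downtown, Cat D: 171×140/368 = 65.054
  Suburban, Cat A: 197×84/368 = 44.967
  Suburban, Cat B: 197×45/368 = 24.090
  Suburban, Cat C: 197×99/368 = 52.997
  Suburban, Cat D: 197×140/368 = 74.946
Contributions (O − E)²/E:
  (61 − 39.033)²/39.033 = 12.3626
  (25 − 20.910)²/20.910 = 0.8000
  (14 − 46.003)²/46.003 = 22.2636
  (71 − 65.054)²/65.054 = 0.5435
  (23 − 44.967)²/44.967 = 10.7312
  (20 − 24.090)²/24.090 = 0.6944
  (85 − 52.997)²/52.997 = 19.3255
  (69 − 74.946)²/74.946 = 0.4717
χ² = 12.3626 + 0.8000 + 22.2636 + 0.5435 + 10.7312 + 0.6944 + 19.3255 + 0.4717 = 67.19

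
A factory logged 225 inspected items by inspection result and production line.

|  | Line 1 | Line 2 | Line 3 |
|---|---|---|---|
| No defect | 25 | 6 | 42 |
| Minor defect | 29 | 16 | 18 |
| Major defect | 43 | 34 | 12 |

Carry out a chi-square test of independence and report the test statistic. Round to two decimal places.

41.15

Row totals: 73, 63, 89. Column totals: 97, 56, 72. Grand total N = 225.
Expected counts (row total × column total / N):
  No defect, Line 1: 73×97/225 = 31.471
  No defect, Line 2: 73×56/225 = 18.169
  No defect, Line 3: 73×72/225 = 23.360
  Minor defect, Line 1: 63×97/225 = 27.160
  Minor defect, Line 2: 63×56/225 = 15.680
  Minor defect, Line 3: 63×72/225 = 20.160
  Major defect, Line 1: 89×97/225 = 38.369
  Major defect, Line 2: 89×56/225 = 22.151
  Major defect, Line 3: 89×72/225 = 28.480
Contributions (O − E)²/E:
  (25 − 31.471)²/31.471 = 1.3306
  (6 − 18.169)²/18.169 = 8.1504
  (42 − 23.360)²/23.360 = 14.8737
  (29 − 27.160)²/27.160 = 0.1247
  (16 − 15.680)²/15.680 = 0.0065
  (18 − 20.160)²/20.160 = 0.2314
  (43 − 38.369)²/38.369 = 0.5589
  (34 − 22.151)²/22.151 = 6.3383
  (12 − 28.480)²/28.480 = 9.5362
χ² = 1.3306 + 8.1504 + 14.8737 + 0.1247 + 0.0065 + 0.2314 + 0.5589 + 6.3383 + 9.5362 = 41.15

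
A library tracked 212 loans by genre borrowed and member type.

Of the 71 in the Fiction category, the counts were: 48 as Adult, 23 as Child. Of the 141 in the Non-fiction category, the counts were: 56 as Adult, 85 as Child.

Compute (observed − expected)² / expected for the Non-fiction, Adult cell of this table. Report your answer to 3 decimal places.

Row total (Non-fiction) = 141; column total (Adult) = 104; N = 212.
Expected count E = 141 × 104 / 212 = 69.1698.
Contribution = (O − E)²/E = (56 − 69.1698)² / 69.1698 = 2.508.

2.508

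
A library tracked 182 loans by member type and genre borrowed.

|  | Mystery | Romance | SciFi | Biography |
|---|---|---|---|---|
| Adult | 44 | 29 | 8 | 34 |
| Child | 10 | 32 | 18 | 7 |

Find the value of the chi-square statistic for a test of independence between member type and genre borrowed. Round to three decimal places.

32.804

Row totals: 115, 67. Column totals: 54, 61, 26, 41. Grand total N = 182.
Expected counts (row total × column total / N):
  Adult, Mystery: 115×54/182 = 34.1209
  Adult, Romance: 115×61/182 = 38.5440
  Adult, SciFi: 115×26/182 = 16.4286
  Adult, Biography: 115×41/182 = 25.9066
  Child, Mystery: 67×54/182 = 19.8791
  Child, Romance: 67×61/182 = 22.4560
  Child, SciFi: 67×26/182 = 9.5714
  Child, Biography: 67×41/182 = 15.0934
Contributions (O − E)²/E:
  (44 − 34.1209)²/34.1209 = 2.8603
  (29 − 38.5440)²/38.5440 = 2.3632
  (8 − 16.4286)²/16.4286 = 4.3242
  (34 − 25.9066)²/25.9066 = 2.5284
  (10 − 19.8791)²/19.8791 = 4.9095
  (32 − 22.4560)²/22.4560 = 4.0563
  (18 − 9.5714)²/9.5714 = 7.4222
  (7 − 15.0934)²/15.0934 = 4.3399
χ² = 2.8603 + 2.3632 + 4.3242 + 2.5284 + 4.9095 + 4.0563 + 7.4222 + 4.3399 = 32.804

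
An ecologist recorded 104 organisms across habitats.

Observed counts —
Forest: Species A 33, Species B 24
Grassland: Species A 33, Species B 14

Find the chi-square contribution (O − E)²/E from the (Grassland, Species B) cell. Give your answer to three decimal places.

Row total (Grassland) = 47; column total (Species B) = 38; N = 104.
Expected count E = 47 × 38 / 104 = 17.1731.
Contribution = (O − E)²/E = (14 − 17.1731)² / 17.1731 = 0.586.

0.586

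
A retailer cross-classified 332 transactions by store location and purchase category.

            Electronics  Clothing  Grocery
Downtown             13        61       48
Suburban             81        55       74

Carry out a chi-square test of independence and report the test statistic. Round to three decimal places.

Row totals: 122, 210. Column totals: 94, 116, 122. Grand total N = 332.
Expected counts (row total × column total / N):
  Downtown, Electronics: 122×94/332 = 34.5422
  Downtown, Clothing: 122×116/332 = 42.6265
  Downtown, Grocery: 122×122/332 = 44.8313
  Suburban, Electronics: 210×94/332 = 59.4578
  Suburban, Clothing: 210×116/332 = 73.3735
  Suburban, Grocery: 210×122/332 = 77.1687
Contributions (O − E)²/E:
  (13 − 34.5422)²/34.5422 = 13.4348
  (61 − 42.6265)²/42.6265 = 7.9196
  (48 − 44.8313)²/44.8313 = 0.2240
  (81 − 59.4578)²/59.4578 = 7.8050
  (55 − 73.3735)²/73.3735 = 4.6009
  (74 − 77.1687)²/77.1687 = 0.1301
χ² = 13.4348 + 7.9196 + 0.2240 + 7.8050 + 4.6009 + 0.1301 = 34.114

34.114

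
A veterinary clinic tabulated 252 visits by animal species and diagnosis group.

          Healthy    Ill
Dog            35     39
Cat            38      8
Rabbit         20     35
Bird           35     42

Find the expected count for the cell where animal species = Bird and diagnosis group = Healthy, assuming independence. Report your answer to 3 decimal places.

Row total (Bird) = 77; column total (Healthy) = 128; grand total N = 252.
Expected count = (row total × column total) / N = 77 × 128 / 252 = 39.111.

39.111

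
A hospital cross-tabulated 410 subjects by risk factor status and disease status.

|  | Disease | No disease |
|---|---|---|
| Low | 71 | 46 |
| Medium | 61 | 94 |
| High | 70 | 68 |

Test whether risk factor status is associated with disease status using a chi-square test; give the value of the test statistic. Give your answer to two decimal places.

Row totals: 117, 155, 138. Column totals: 202, 208. Grand total N = 410.
Expected counts (row total × column total / N):
  Low, Disease: 117×202/410 = 57.644
  Low, No disease: 117×208/410 = 59.356
  Medium, Disease: 155×202/410 = 76.366
  Medium, No disease: 155×208/410 = 78.634
  High, Disease: 138×202/410 = 67.990
  High, No disease: 138×208/410 = 70.010
Contributions (O − E)²/E:
  (71 − 57.644)²/57.644 = 3.0946
  (46 − 59.356)²/59.356 = 3.0053
  (61 − 76.366)²/76.366 = 3.0919
  (94 − 78.634)²/78.634 = 3.0027
  (70 − 67.990)²/67.990 = 0.0594
  (68 − 70.010)²/70.010 = 0.0577
χ² = 3.0946 + 3.0053 + 3.0919 + 3.0027 + 0.0594 + 0.0577 = 12.31

12.31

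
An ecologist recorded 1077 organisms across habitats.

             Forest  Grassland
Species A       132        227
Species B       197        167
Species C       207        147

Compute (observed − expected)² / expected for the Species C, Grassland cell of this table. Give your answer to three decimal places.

Row total (Species C) = 354; column total (Grassland) = 541; N = 1077.
Expected count E = 354 × 541 / 1077 = 177.8217.
Contribution = (O − E)²/E = (147 − 177.8217)² / 177.8217 = 5.342.

5.342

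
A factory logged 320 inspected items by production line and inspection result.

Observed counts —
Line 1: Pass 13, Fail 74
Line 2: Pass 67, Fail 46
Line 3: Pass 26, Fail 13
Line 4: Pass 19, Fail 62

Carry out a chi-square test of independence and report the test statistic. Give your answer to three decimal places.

Row totals: 87, 113, 39, 81. Column totals: 125, 195. Grand total N = 320.
Expected counts (row total × column total / N):
  Line 1, Pass: 87×125/320 = 33.9844
  Line 1, Fail: 87×195/320 = 53.0156
  Line 2, Pass: 113×125/320 = 44.1406
  Line 2, Fail: 113×195/320 = 68.8594
  Line 3, Pass: 39×125/320 = 15.2344
  Line 3, Fail: 39×195/320 = 23.7656
  Line 4, Pass: 81×125/320 = 31.6406
  Line 4, Fail: 81×195/320 = 49.3594
Contributions (O − E)²/E:
  (13 − 33.9844)²/33.9844 = 12.9573
  (74 − 53.0156)²/53.0156 = 8.3060
  (67 − 44.1406)²/44.1406 = 11.8384
  (46 − 68.8594)²/68.8594 = 7.5887
  (26 − 15.2344)²/15.2344 = 7.6077
  (13 − 23.7656)²/23.7656 = 4.8767
  (19 − 31.6406)²/31.6406 = 5.0500
  (62 − 49.3594)²/49.3594 = 3.2372
χ² = 12.9573 + 8.3060 + 11.8384 + 7.5887 + 7.6077 + 4.8767 + 5.0500 + 3.2372 = 61.462

61.462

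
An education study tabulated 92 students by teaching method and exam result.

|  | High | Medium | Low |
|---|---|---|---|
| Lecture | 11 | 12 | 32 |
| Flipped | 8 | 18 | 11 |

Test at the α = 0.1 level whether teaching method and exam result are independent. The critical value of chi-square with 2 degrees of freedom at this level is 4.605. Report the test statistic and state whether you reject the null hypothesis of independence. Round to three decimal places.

Row totals: 55, 37. Column totals: 19, 30, 43. Grand total N = 92.
Expected counts (row total × column total / N):
  Lecture, High: 55×19/92 = 11.3587
  Lecture, Medium: 55×30/92 = 17.9348
  Lecture, Low: 55×43/92 = 25.7065
  Flipped, High: 37×19/92 = 7.6413
  Flipped, Medium: 37×30/92 = 12.0652
  Flipped, Low: 37×43/92 = 17.2935
Contributions (O − E)²/E:
  (11 − 11.3587)²/11.3587 = 0.0113
  (12 − 17.9348)²/17.9348 = 1.9639
  (32 − 25.7065)²/25.7065 = 1.5408
  (8 − 7.6413)²/7.6413 = 0.0168
  (18 − 12.0652)²/12.0652 = 2.9193
  (11 − 17.2935)²/17.2935 = 2.2903
χ² = 0.0113 + 1.9639 + 1.5408 + 0.0168 + 2.9193 + 2.2903 = 8.742
df = (2−1)(3−1) = 2. Since 8.742 > 4.605, reject the null hypothesis of independence at α = 0.1.

8.742; reject H₀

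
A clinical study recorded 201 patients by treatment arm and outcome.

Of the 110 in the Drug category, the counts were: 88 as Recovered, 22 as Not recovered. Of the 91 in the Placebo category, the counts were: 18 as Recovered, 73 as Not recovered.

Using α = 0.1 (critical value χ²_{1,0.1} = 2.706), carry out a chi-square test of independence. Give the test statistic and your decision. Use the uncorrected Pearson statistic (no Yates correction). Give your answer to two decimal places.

72.46; reject H₀

Row totals: 110, 91. Column totals: 106, 95. Grand total N = 201.
Expected counts (row total × column total / N):
  Drug, Recovered: 110×106/201 = 58.010
  Drug, Not recovered: 110×95/201 = 51.990
  Placebo, Recovered: 91×106/201 = 47.990
  Placebo, Not recovered: 91×95/201 = 43.010
Contributions (O − E)²/E:
  (88 − 58.010)²/58.010 = 15.5042
  (22 − 51.990)²/51.990 = 17.2995
  (18 − 47.990)²/47.990 = 18.7414
  (73 − 43.010)²/43.010 = 20.9114
χ² = 15.5042 + 17.2995 + 18.7414 + 20.9114 = 72.46
df = (2−1)(2−1) = 1. Since 72.46 > 2.706, reject the null hypothesis of independence at α = 0.1.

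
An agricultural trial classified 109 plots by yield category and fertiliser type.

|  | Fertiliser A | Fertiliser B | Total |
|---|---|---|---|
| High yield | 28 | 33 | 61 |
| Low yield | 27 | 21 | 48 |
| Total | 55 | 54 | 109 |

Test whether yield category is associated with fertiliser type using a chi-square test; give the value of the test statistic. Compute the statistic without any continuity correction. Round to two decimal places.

Grand total N = 109.
Expected counts (row total × column total / N):
  High yield, Fertiliser A: 61×55/109 = 30.780
  High yield, Fertiliser B: 61×54/109 = 30.220
  Low yield, Fertiliser A: 48×55/109 = 24.220
  Low yield, Fertiliser B: 48×54/109 = 23.780
Contributions (O − E)²/E:
  (28 − 30.780)²/30.780 = 0.2511
  (33 − 30.220)²/30.220 = 0.2557
  (27 − 24.220)²/24.220 = 0.3191
  (21 − 23.780)²/23.780 = 0.3250
χ² = 0.2511 + 0.2557 + 0.3191 + 0.3250 = 1.15

1.15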